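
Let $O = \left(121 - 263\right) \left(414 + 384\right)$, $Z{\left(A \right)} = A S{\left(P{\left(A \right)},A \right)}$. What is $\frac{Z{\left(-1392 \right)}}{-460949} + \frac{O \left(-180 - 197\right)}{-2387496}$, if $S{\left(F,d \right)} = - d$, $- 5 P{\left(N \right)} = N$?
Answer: $- \frac{1255469756327}{91709491142} \approx -13.69$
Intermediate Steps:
$P{\left(N \right)} = - \frac{N}{5}$
$Z{\left(A \right)} = - A^{2}$ ($Z{\left(A \right)} = A \left(- A\right) = - A^{2}$)
$O = -113316$ ($O = \left(-142\right) 798 = -113316$)
$\frac{Z{\left(-1392 \right)}}{-460949} + \frac{O \left(-180 - 197\right)}{-2387496} = \frac{\left(-1\right) \left(-1392\right)^{2}}{-460949} + \frac{\left(-113316\right) \left(-180 - 197\right)}{-2387496} = \left(-1\right) 1937664 \left(- \frac{1}{460949}\right) + \left(-113316\right) \left(-377\right) \left(- \frac{1}{2387496}\right) = \left(-1937664\right) \left(- \frac{1}{460949}\right) + 42720132 \left(- \frac{1}{2387496}\right) = \frac{1937664}{460949} - \frac{3560011}{198958} = - \frac{1255469756327}{91709491142}$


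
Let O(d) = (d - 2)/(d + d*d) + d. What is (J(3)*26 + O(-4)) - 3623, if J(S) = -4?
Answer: -7463/2 ≈ -3731.5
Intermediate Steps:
O(d) = d + (-2 + d)/(d + d²) (O(d) = (-2 + d)/(d + d²) + d = d + (-2 + d)/(d + d²))
(J(3)*26 + O(-4)) - 3623 = (-4*26 + (-2 - 4 + (-4)² + (-4)³)/((-4)*(1 - 4))) - 3623 = (-104 - ¼*(-2 - 4 + 16 - 64)/(-3)) - 3623 = (-104 - ¼*(-⅓)*(-54)) - 3623 = (-104 - 9/2) - 3623 = -217/2 - 3623 = -7463/2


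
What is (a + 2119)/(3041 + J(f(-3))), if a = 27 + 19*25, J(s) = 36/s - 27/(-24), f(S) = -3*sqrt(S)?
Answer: 510298216/592292641 - 670976*I*sqrt(3)/592292641 ≈ 0.86156 - 0.0019621*I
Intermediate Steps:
J(s) = 9/8 + 36/s (J(s) = 36/s - 27*(-1/24) = 36/s + 9/8 = 9/8 + 36/s)
a = 502 (a = 27 + 475 = 502)
(a + 2119)/(3041 + J(f(-3))) = (502 + 2119)/(3041 + (9/8 + 36/((-3*I*sqrt(3))))) = 2621/(3041 + (9/8 + 36/((-3*I*sqrt(3))))) = 2621/(3041 + (9/8 + 36*(I*sqrt(3)/9))) = 2621/(3041 + (9/8 + 4*I*sqrt(3))) = 2621/(24337/8 + 4*I*sqrt(3))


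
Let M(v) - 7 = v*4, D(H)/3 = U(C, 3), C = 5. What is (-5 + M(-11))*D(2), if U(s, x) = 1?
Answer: -126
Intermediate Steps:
D(H) = 3 (D(H) = 3*1 = 3)
M(v) = 7 + 4*v (M(v) = 7 + v*4 = 7 + 4*v)
(-5 + M(-11))*D(2) = (-5 + (7 + 4*(-11)))*3 = (-5 + (7 - 44))*3 = (-5 - 37)*3 = -42*3 = -126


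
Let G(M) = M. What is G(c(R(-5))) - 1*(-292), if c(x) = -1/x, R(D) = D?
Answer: 1461/5 ≈ 292.20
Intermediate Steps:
G(c(R(-5))) - 1*(-292) = -1/(-5) - 1*(-292) = -1*(-⅕) + 292 = ⅕ + 292 = 1461/5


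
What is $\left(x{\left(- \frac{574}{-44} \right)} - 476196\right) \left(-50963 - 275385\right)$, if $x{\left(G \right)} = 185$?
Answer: $155345237828$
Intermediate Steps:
$\left(x{\left(- \frac{574}{-44} \right)} - 476196\right) \left(-50963 - 275385\right) = \left(185 - 476196\right) \left(-50963 - 275385\right) = \left(-476011\right) \left(-326348\right) = 155345237828$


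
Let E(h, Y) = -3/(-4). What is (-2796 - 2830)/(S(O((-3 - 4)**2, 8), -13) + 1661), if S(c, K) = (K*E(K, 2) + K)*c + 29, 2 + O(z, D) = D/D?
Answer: -22504/6851 ≈ -3.2848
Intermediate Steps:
E(h, Y) = 3/4 (E(h, Y) = -3*(-1/4) = 3/4)
O(z, D) = -1 (O(z, D) = -2 + D/D = -2 + 1 = -1)
S(c, K) = 29 + 7*K*c/4 (S(c, K) = (K*(3/4) + K)*c + 29 = (3*K/4 + K)*c + 29 = (7*K/4)*c + 29 = 7*K*c/4 + 29 = 29 + 7*K*c/4)
(-2796 - 2830)/(S(O((-3 - 4)**2, 8), -13) + 1661) = (-2796 - 2830)/((29 + (7/4)*(-13)*(-1)) + 1661) = -5626/((29 + 91/4) + 1661) = -5626/(207/4 + 1661) = -5626/6851/4 = -5626*4/6851 = -22504/6851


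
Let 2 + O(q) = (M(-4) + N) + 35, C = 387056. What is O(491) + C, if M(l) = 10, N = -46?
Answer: 387053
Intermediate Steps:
O(q) = -3 (O(q) = -2 + ((10 - 46) + 35) = -2 + (-36 + 35) = -2 - 1 = -3)
O(491) + C = -3 + 387056 = 387053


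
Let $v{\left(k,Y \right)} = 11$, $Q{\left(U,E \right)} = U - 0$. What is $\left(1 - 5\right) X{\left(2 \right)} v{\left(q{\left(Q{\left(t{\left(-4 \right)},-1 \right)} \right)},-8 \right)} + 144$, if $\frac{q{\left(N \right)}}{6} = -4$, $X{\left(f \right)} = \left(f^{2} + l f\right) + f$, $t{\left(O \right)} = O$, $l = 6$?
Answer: $-648$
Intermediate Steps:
$Q{\left(U,E \right)} = U$ ($Q{\left(U,E \right)} = U + 0 = U$)
$X{\left(f \right)} = f^{2} + 7 f$ ($X{\left(f \right)} = \left(f^{2} + 6 f\right) + f = f^{2} + 7 f$)
$q{\left(N \right)} = -24$ ($q{\left(N \right)} = 6 \left(-4\right) = -24$)
$\left(1 - 5\right) X{\left(2 \right)} v{\left(q{\left(Q{\left(t{\left(-4 \right)},-1 \right)} \right)},-8 \right)} + 144 = \left(1 - 5\right) 2 \left(7 + 2\right) 11 + 144 = - 4 \cdot 2 \cdot 9 \cdot 11 + 144 = \left(-4\right) 18 \cdot 11 + 144 = \left(-72\right) 11 + 144 = -792 + 144 = -648$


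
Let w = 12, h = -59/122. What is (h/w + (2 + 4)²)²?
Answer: 2771496025/2143296 ≈ 1293.1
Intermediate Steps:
h = -59/122 (h = -59*1/122 = -59/122 ≈ -0.48361)
(h/w + (2 + 4)²)² = (-59/122/12 + (2 + 4)²)² = (-59/122*1/12 + 6²)² = (-59/1464 + 36)² = (52645/1464)² = 2771496025/2143296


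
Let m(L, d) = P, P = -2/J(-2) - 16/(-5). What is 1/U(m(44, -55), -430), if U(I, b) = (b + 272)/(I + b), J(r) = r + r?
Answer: 4263/1580 ≈ 2.6981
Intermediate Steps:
J(r) = 2*r
P = 37/10 (P = -2/(2*(-2)) - 16/(-5) = -2/(-4) - 16*(-⅕) = -2*(-¼) + 16/5 = ½ + 16/5 = 37/10 ≈ 3.7000)
m(L, d) = 37/10
U(I, b) = (272 + b)/(I + b)
1/U(m(44, -55), -430) = 1/((272 - 430)/(37/10 - 430)) = 1/(-158/(-4263/10)) = 1/(-10/4263*(-158)) = 1/(1580/4263) = 4263/1580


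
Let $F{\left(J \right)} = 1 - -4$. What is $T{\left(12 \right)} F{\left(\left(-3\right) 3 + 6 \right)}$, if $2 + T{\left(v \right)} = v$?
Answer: $50$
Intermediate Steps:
$T{\left(v \right)} = -2 + v$
$F{\left(J \right)} = 5$ ($F{\left(J \right)} = 1 + 4 = 5$)
$T{\left(12 \right)} F{\left(\left(-3\right) 3 + 6 \right)} = \left(-2 + 12\right) 5 = 10 \cdot 5 = 50$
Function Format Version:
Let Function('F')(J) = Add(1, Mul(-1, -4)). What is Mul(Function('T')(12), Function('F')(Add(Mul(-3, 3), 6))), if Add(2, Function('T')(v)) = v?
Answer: 50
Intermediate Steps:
Function('T')(v) = Add(-2, v)
Function('F')(J) = 5 (Function('F')(J) = Add(1, 4) = 5)
Mul(Function('T')(12), Function('F')(Add(Mul(-3, 3), 6))) = Mul(Add(-2, 12), 5) = Mul(10, 5) = 50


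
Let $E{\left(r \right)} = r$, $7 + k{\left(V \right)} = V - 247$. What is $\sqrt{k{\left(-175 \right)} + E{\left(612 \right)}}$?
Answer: $\sqrt{183} \approx 13.528$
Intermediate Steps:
$k{\left(V \right)} = -254 + V$ ($k{\left(V \right)} = -7 + \left(V - 247\right) = -7 + \left(-247 + V\right) = -254 + V$)
$\sqrt{k{\left(-175 \right)} + E{\left(612 \right)}} = \sqrt{\left(-254 - 175\right) + 612} = \sqrt{-429 + 612} = \sqrt{183}$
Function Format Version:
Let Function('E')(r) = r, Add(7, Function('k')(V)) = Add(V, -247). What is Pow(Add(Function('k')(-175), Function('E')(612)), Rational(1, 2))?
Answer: Pow(183, Rational(1, 2)) ≈ 13.528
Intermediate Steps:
Function('k')(V) = Add(-254, V) (Function('k')(V) = Add(-7, Add(V, -247)) = Add(-7, Add(-247, V)) = Add(-254, V))
Pow(Add(Function('k')(-175), Function('E')(612)), Rational(1, 2)) = Pow(Add(Add(-254, -175), 612), Rational(1, 2)) = Pow(Add(-429, 612), Rational(1, 2)) = Pow(183, Rational(1, 2))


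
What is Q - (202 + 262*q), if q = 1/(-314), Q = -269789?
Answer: -42388456/157 ≈ -2.6999e+5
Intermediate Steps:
q = -1/314 ≈ -0.0031847
Q - (202 + 262*q) = -269789 - (202 + 262*(-1/314)) = -269789 - (202 - 131/157) = -269789 - 1*31583/157 = -269789 - 31583/157 = -42388456/157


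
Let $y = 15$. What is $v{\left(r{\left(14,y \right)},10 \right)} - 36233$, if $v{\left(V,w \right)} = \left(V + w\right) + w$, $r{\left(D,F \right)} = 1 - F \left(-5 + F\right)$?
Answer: $-36362$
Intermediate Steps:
$r{\left(D,F \right)} = 1 - F \left(-5 + F\right)$
$v{\left(V,w \right)} = V + 2 w$
$v{\left(r{\left(14,y \right)},10 \right)} - 36233 = \left(\left(1 - 15^{2} + 5 \cdot 15\right) + 2 \cdot 10\right) - 36233 = \left(\left(1 - 225 + 75\right) + 20\right) - 36233 = \left(-149 + 20\right) - 36233 = -129 - 36233 = -36362$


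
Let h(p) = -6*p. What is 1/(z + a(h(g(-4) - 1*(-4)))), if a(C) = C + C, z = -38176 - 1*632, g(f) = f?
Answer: -1/38808 ≈ -2.5768e-5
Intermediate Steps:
z = -38808 (z = -38176 - 632 = -38808)
a(C) = 2*C
1/(z + a(h(g(-4) - 1*(-4)))) = 1/(-38808 + 2*(-6*(-4 - 1*(-4)))) = 1/(-38808 + 2*(-6*(-4 + 4))) = 1/(-38808 + 2*(-6*0)) = 1/(-38808 + 2*0) = 1/(-38808 + 0) = 1/(-38808) = -1/38808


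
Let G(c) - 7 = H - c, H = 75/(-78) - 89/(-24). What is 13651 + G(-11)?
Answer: 4265585/312 ≈ 13672.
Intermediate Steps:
H = 857/312 (H = 75*(-1/78) - 89*(-1/24) = -25/26 + 89/24 = 857/312 ≈ 2.7468)
G(c) = 3041/312 - c (G(c) = 7 + (857/312 - c) = 3041/312 - c)
13651 + G(-11) = 13651 + (3041/312 - 1*(-11)) = 13651 + (3041/312 + 11) = 13651 + 6473/312 = 4265585/312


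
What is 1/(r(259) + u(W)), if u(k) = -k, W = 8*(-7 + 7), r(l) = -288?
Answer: -1/288 ≈ -0.0034722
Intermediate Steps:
W = 0 (W = 8*0 = 0)
1/(r(259) + u(W)) = 1/(-288 - 1*0) = 1/(-288 + 0) = 1/(-288) = -1/288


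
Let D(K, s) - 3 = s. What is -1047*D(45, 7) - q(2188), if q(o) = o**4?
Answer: -22918662584806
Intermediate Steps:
D(K, s) = 3 + s
-1047*D(45, 7) - q(2188) = -1047*(3 + 7) - 1*2188**4 = -1047*10 - 1*22918662574336 = -10470 - 22918662574336 = -22918662584806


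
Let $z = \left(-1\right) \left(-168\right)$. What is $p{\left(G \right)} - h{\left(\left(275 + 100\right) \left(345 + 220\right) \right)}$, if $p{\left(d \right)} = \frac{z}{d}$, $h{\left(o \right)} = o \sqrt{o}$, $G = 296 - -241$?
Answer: $\frac{56}{179} - 5296875 \sqrt{339} \approx -9.7526 \cdot 10^{7}$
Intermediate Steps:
$z = 168$
$G = 537$ ($G = 296 + 241 = 537$)
$h{\left(o \right)} = o^{\frac{3}{2}}$
$p{\left(d \right)} = \frac{168}{d}$
$p{\left(G \right)} - h{\left(\left(275 + 100\right) \left(345 + 220\right) \right)} = \frac{168}{537} - \left(\left(275 + 100\right) \left(345 + 220\right)\right)^{\frac{3}{2}} = 168 \cdot \frac{1}{537} - \left(375 \cdot 565\right)^{\frac{3}{2}} = \frac{56}{179} - 211875^{\frac{3}{2}} = \frac{56}{179} - 5296875 \sqrt{339}$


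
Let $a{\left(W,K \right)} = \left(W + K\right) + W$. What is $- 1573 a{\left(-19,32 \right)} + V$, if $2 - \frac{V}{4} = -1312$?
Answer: $14694$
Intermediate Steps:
$a{\left(W,K \right)} = K + 2 W$ ($a{\left(W,K \right)} = \left(K + W\right) + W = K + 2 W$)
$V = 5256$ ($V = 8 - -5248 = 8 + 5248 = 5256$)
$- 1573 a{\left(-19,32 \right)} + V = - 1573 \left(32 + 2 \left(-19\right)\right) + 5256 = - 1573 \left(32 - 38\right) + 5256 = \left(-1573\right) \left(-6\right) + 5256 = 9438 + 5256 = 14694$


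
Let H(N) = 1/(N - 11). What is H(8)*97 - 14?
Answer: -139/3 ≈ -46.333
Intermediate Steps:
H(N) = 1/(-11 + N)
H(8)*97 - 14 = 97/(-11 + 8) - 14 = 97/(-3) - 14 = -⅓*97 - 14 = -97/3 - 14 = -139/3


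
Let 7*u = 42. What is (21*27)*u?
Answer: 3402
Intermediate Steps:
u = 6 (u = (⅐)*42 = 6)
(21*27)*u = (21*27)*6 = 567*6 = 3402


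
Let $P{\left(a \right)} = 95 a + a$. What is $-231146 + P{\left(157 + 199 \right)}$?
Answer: $-196970$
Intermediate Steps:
$P{\left(a \right)} = 96 a$
$-231146 + P{\left(157 + 199 \right)} = -231146 + 96 \left(157 + 199\right) = -231146 + 96 \cdot 356 = -231146 + 34176 = -196970$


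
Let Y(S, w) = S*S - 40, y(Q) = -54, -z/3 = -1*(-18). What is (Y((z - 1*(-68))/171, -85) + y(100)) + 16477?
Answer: 479055499/29241 ≈ 16383.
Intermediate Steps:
z = -54 (z = -(-3)*(-18) = -3*18 = -54)
Y(S, w) = -40 + S² (Y(S, w) = S² - 40 = -40 + S²)
(Y((z - 1*(-68))/171, -85) + y(100)) + 16477 = ((-40 + ((-54 - 1*(-68))/171)²) - 54) + 16477 = ((-40 + ((-54 + 68)*(1/171))²) - 54) + 16477 = ((-40 + (14*(1/171))²) - 54) + 16477 = ((-40 + (14/171)²) - 54) + 16477 = ((-40 + 196/29241) - 54) + 16477 = (-1169444/29241 - 54) + 16477 = -2748458/29241 + 16477 = 479055499/29241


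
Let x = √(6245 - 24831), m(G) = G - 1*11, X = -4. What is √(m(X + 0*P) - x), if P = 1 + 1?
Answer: √(-15 - I*√18586) ≈ 7.8152 - 8.7222*I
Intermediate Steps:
P = 2
m(G) = -11 + G (m(G) = G - 11 = -11 + G)
x = I*√18586 (x = √(-18586) = I*√18586 ≈ 136.33*I)
√(m(X + 0*P) - x) = √((-11 + (-4 + 0*2)) - I*√18586) = √((-11 + (-4 + 0)) - I*√18586) = √((-11 - 4) - I*√18586) = √(-15 - I*√18586)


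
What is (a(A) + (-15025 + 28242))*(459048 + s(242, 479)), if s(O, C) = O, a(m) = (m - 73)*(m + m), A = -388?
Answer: 170375003370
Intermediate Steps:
a(m) = 2*m*(-73 + m) (a(m) = (-73 + m)*(2*m) = 2*m*(-73 + m))
(a(A) + (-15025 + 28242))*(459048 + s(242, 479)) = (2*(-388)*(-73 - 388) + (-15025 + 28242))*(459048 + 242) = (2*(-388)*(-461) + 13217)*459290 = (357736 + 13217)*459290 = 370953*459290 = 170375003370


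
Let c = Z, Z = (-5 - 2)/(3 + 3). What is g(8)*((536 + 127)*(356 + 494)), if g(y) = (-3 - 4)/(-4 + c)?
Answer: 23669100/31 ≈ 7.6352e+5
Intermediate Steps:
Z = -7/6 ≈ -1.1667
c = -7/6 ≈ -1.1667
g(y) = 42/31 (g(y) = (-3 - 4)/(-4 - 7/6) = -7/(-31/6) = -7*(-6/31) = 42/31)
g(8)*((536 + 127)*(356 + 494)) = 42*((536 + 127)*(356 + 494))/31 = 42*(663*850)/31 = (42/31)*563550 = 23669100/31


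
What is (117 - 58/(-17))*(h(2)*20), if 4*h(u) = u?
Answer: 20470/17 ≈ 1204.1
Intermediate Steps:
h(u) = u/4
(117 - 58/(-17))*(h(2)*20) = (117 - 58/(-17))*(((1/4)*2)*20) = (117 - 58*(-1/17))*((1/2)*20) = (117 + 58/17)*10 = (2047/17)*10 = 20470/17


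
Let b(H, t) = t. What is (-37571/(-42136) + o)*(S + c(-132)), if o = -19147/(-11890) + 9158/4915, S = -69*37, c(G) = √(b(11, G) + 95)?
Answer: -582022789827/52224824 + 5243448557*I*√37/1201170952 ≈ -11145.0 + 26.553*I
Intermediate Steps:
c(G) = √(95 + G) (c(G) = √(G + 95) = √(95 + G))
S = -2553
o = 198045/57014 (o = -19147*(-1/11890) + 9158*(1/4915) = 467/290 + 9158/4915 = 198045/57014 ≈ 3.4736)
(-37571/(-42136) + o)*(S + c(-132)) = (-37571/(-42136) + 198045/57014)*(-2553 + √(95 - 132)) = (-37571*(-1/42136) + 198045/57014)*(-2553 + √(-37)) = (37571/42136 + 198045/57014)*(-2553 + I*√37) = 5243448557*(-2553 + I*√37)/1201170952 = -582022789827/52224824 + 5243448557*I*√37/1201170952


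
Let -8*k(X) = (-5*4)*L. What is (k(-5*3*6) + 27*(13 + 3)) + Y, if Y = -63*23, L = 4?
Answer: -1007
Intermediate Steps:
Y = -1449
k(X) = 10 (k(X) = -(-5*4)*4/8 = -(-5)*4/2 = -⅛*(-80) = 10)
(k(-5*3*6) + 27*(13 + 3)) + Y = (10 + 27*(13 + 3)) - 1449 = (10 + 27*16) - 1449 = (10 + 432) - 1449 = 442 - 1449 = -1007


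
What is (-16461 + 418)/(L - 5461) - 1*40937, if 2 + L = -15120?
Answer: -842590228/20583 ≈ -40936.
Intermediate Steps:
L = -15122 (L = -2 - 15120 = -15122)
(-16461 + 418)/(L - 5461) - 1*40937 = (-16461 + 418)/(-15122 - 5461) - 1*40937 = -16043/(-20583) - 40937 = -16043*(-1/20583) - 40937 = 16043/20583 - 40937 = -842590228/20583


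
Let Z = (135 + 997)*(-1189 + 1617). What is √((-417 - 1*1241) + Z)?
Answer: √482838 ≈ 694.87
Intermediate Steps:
Z = 484496 (Z = 1132*428 = 484496)
√((-417 - 1*1241) + Z) = √((-417 - 1*1241) + 484496) = √((-417 - 1241) + 484496) = √(-1658 + 484496) = √482838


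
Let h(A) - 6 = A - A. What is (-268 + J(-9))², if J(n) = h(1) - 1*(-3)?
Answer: 67081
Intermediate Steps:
h(A) = 6 (h(A) = 6 + (A - A) = 6 + 0 = 6)
J(n) = 9 (J(n) = 6 - 1*(-3) = 6 + 3 = 9)
(-268 + J(-9))² = (-268 + 9)² = (-259)² = 67081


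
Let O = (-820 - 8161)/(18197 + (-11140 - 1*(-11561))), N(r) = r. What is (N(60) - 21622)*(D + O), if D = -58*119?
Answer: 1385470805677/9309 ≈ 1.4883e+8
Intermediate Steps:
O = -8981/18618 (O = -8981/(18197 + (-11140 + 11561)) = -8981/(18197 + 421) = -8981/18618 ≈ -0.48238)
D = -6902
(N(60) - 21622)*(D + O) = (60 - 21622)*(-6902 - 8981/18618) = -21562*(-128510417/18618) = 1385470805677/9309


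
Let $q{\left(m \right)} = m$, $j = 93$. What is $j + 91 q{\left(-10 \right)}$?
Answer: $-817$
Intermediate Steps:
$j + 91 q{\left(-10 \right)} = 93 + 91 \left(-10\right) = 93 - 910 = -817$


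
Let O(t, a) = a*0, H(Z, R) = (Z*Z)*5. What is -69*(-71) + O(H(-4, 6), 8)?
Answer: 4899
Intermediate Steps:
H(Z, R) = 5*Z² (H(Z, R) = Z²*5 = 5*Z²)
O(t, a) = 0
-69*(-71) + O(H(-4, 6), 8) = -69*(-71) + 0 = 4899 + 0 = 4899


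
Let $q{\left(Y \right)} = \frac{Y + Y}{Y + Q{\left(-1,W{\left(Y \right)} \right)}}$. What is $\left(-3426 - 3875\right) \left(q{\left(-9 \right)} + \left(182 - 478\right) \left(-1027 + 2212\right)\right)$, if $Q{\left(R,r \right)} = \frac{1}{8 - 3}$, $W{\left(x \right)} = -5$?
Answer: $\frac{56339444175}{22} \approx 2.5609 \cdot 10^{9}$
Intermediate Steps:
$Q{\left(R,r \right)} = \frac{1}{5}$
$q{\left(Y \right)} = \frac{2 Y}{\frac{1}{5} + Y}$ ($q{\left(Y \right)} = \frac{Y + Y}{Y + \frac{1}{5}} = \frac{2 Y}{\frac{1}{5} + Y}$)
$\left(-3426 - 3875\right) \left(q{\left(-9 \right)} + \left(182 - 478\right) \left(-1027 + 2212\right)\right) = \left(-3426 - 3875\right) \left(10 \left(-9\right) \frac{1}{1 + 5 \left(-9\right)} + \left(182 - 478\right) \left(-1027 + 2212\right)\right) = - 7301 \left(10 \left(-9\right) \frac{1}{1 - 45} - 350760\right) = - 7301 \left(10 \left(-9\right) \frac{1}{-44} - 350760\right) = - 7301 \left(10 \left(-9\right) \left(- \frac{1}{44}\right) - 350760\right) = - 7301 \left(\frac{45}{22} - 350760\right) = \left(-7301\right) \left(- \frac{7716675}{22}\right) = \frac{56339444175}{22}$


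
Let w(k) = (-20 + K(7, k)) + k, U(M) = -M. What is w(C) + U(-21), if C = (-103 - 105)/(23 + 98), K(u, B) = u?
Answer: 760/121 ≈ 6.2810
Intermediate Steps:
C = -208/121 ≈ -1.7190
w(k) = -13 + k (w(k) = (-20 + 7) + k = -13 + k)
w(C) + U(-21) = (-13 - 208/121) - 1*(-21) = -1781/121 + 21 = 760/121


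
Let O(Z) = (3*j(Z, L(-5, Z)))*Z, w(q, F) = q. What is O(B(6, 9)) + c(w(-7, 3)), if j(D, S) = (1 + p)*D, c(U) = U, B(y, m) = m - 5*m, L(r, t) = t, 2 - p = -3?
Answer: 23321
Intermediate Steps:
p = 5 (p = 2 - 1*(-3) = 2 + 3 = 5)
B(y, m) = -4*m
j(D, S) = 6*D (j(D, S) = (1 + 5)*D = 6*D)
O(Z) = 18*Z**2 (O(Z) = (3*(6*Z))*Z = (18*Z)*Z = 18*Z**2)
O(B(6, 9)) + c(w(-7, 3)) = 18*(-4*9)**2 - 7 = 18*(-36)**2 - 7 = 18*1296 - 7 = 23328 - 7 = 23321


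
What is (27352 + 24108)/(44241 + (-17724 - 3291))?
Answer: 25730/11613 ≈ 2.2156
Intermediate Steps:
(27352 + 24108)/(44241 + (-17724 - 3291)) = 51460/(44241 - 21015) = 51460/23226 = 51460*(1/23226) = 25730/11613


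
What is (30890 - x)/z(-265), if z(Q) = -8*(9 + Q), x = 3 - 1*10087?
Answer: 20487/1024 ≈ 20.007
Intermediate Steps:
x = -10084 (x = 3 - 10087 = -10084)
z(Q) = -72 - 8*Q
(30890 - x)/z(-265) = (30890 - 1*(-10084))/(-72 - 8*(-265)) = (30890 + 10084)/(-72 + 2120) = 40974/2048 = 40974*(1/2048) = 20487/1024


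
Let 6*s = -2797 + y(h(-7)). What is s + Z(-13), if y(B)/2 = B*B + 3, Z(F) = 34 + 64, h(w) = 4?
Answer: -2171/6 ≈ -361.83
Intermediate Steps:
Z(F) = 98
y(B) = 6 + 2*B**2 (y(B) = 2*(B*B + 3) = 2*(B**2 + 3) = 2*(3 + B**2) = 6 + 2*B**2)
s = -2759/6 (s = (-2797 + (6 + 2*4**2))/6 = (-2797 + (6 + 2*16))/6 = (-2797 + (6 + 32))/6 = (-2797 + 38)/6 = (1/6)*(-2759) = -2759/6 ≈ -459.83)
s + Z(-13) = -2759/6 + 98 = -2171/6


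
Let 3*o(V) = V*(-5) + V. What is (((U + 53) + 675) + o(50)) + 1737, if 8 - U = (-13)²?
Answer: 6712/3 ≈ 2237.3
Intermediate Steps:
o(V) = -4*V/3 (o(V) = (V*(-5) + V)/3 = (-5*V + V)/3 = (-4*V)/3 = -4*V/3)
U = -161 (U = 8 - 1*(-13)² = 8 - 1*169 = 8 - 169 = -161)
(((U + 53) + 675) + o(50)) + 1737 = (((-161 + 53) + 675) - 4/3*50) + 1737 = ((-108 + 675) - 200/3) + 1737 = (567 - 200/3) + 1737 = 1501/3 + 1737 = 6712/3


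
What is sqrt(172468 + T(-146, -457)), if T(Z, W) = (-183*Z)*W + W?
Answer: I*sqrt(12038115) ≈ 3469.6*I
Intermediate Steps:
T(Z, W) = W - 183*W*Z (T(Z, W) = -183*W*Z + W = W - 183*W*Z)
sqrt(172468 + T(-146, -457)) = sqrt(172468 - 457*(1 - 183*(-146))) = sqrt(172468 - 457*(1 + 26718)) = sqrt(172468 - 457*26719) = sqrt(172468 - 12210583) = sqrt(-12038115) = I*sqrt(12038115)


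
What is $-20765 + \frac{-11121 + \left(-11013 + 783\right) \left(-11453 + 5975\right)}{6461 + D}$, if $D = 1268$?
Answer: $- \frac{1770574}{131} \approx -13516.0$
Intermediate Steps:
$-20765 + \frac{-11121 + \left(-11013 + 783\right) \left(-11453 + 5975\right)}{6461 + D} = -20765 + \frac{-11121 + \left(-11013 + 783\right) \left(-11453 + 5975\right)}{6461 + 1268} = -20765 + \frac{-11121 - -56039940}{7729} = -20765 + \left(-11121 + 56039940\right) \frac{1}{7729} = -20765 + 56028819 \cdot \frac{1}{7729} = -20765 + \frac{949641}{131} = - \frac{1770574}{131}$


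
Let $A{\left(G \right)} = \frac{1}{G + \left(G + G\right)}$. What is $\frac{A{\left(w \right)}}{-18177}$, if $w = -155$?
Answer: $\frac{1}{8452305} \approx 1.1831 \cdot 10^{-7}$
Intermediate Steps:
$A{\left(G \right)} = \frac{1}{3 G}$ ($A{\left(G \right)} = \frac{1}{G + 2 G} = \frac{1}{3 G}$)
$\frac{A{\left(w \right)}}{-18177} = \frac{\frac{1}{3} \frac{1}{-155}}{-18177} = \frac{1}{3} \left(- \frac{1}{155}\right) \left(- \frac{1}{18177}\right) = \left(- \frac{1}{465}\right) \left(- \frac{1}{18177}\right) = \frac{1}{8452305}$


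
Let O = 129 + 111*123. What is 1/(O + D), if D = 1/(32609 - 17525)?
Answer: 15084/207887689 ≈ 7.2558e-5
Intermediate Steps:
O = 13782 (O = 129 + 13653 = 13782)
D = 1/15084 ≈ 6.6295e-5
1/(O + D) = 1/(13782 + 1/15084) = 1/(207887689/15084) = 15084/207887689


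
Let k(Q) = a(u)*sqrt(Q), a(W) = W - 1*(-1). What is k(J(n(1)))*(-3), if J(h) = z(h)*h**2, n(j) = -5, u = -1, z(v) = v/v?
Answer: 0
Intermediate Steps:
z(v) = 1
a(W) = 1 + W (a(W) = W + 1 = 1 + W)
J(h) = h**2 (J(h) = 1*h**2 = h**2)
k(Q) = 0 (k(Q) = (1 - 1)*sqrt(Q) = 0*sqrt(Q) = 0)
k(J(n(1)))*(-3) = 0*(-3) = 0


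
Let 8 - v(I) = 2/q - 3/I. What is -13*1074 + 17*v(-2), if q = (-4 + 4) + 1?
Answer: -27771/2 ≈ -13886.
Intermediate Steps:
q = 1 (q = 0 + 1 = 1)
v(I) = 6 + 3/I (v(I) = 8 - (2/1 - 3/I) = 8 - (2*1 - 3/I) = 8 - (2 - 3/I) = 8 + (-2 + 3/I) = 6 + 3/I)
-13*1074 + 17*v(-2) = -13*1074 + 17*(6 + 3/(-2)) = -13962 + 17*(6 + 3*(-1/2)) = -13962 + 17*(6 - 3/2) = -13962 + 17*(9/2) = -13962 + 153/2 = -27771/2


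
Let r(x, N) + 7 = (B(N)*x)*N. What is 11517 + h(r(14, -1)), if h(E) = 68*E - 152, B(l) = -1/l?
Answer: 9937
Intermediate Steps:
r(x, N) = -7 - x (r(x, N) = -7 + ((-1/N)*x)*N = -7 + (-x/N)*N = -7 - x)
h(E) = -152 + 68*E
11517 + h(r(14, -1)) = 11517 + (-152 + 68*(-7 - 1*14)) = 11517 + (-152 + 68*(-7 - 14)) = 11517 + (-152 + 68*(-21)) = 11517 + (-152 - 1428) = 11517 - 1580 = 9937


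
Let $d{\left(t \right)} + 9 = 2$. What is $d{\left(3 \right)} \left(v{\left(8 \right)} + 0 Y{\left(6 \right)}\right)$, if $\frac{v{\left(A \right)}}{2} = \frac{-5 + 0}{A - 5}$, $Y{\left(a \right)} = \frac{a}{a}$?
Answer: $\frac{70}{3} \approx 23.333$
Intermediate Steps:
$d{\left(t \right)} = -7$ ($d{\left(t \right)} = -9 + 2 = -7$)
$Y{\left(a \right)} = 1$
$v{\left(A \right)} = - \frac{10}{-5 + A}$ ($v{\left(A \right)} = 2 \frac{-5 + 0}{A - 5} = 2 \left(- \frac{5}{-5 + A}\right) = - \frac{10}{-5 + A}$)
$d{\left(3 \right)} \left(v{\left(8 \right)} + 0 Y{\left(6 \right)}\right) = - 7 \left(- \frac{10}{-5 + 8} + 0 \cdot 1\right) = - 7 \left(- \frac{10}{3} + 0\right) = \left(-7\right) \left(- \frac{10}{3}\right) = \frac{70}{3}$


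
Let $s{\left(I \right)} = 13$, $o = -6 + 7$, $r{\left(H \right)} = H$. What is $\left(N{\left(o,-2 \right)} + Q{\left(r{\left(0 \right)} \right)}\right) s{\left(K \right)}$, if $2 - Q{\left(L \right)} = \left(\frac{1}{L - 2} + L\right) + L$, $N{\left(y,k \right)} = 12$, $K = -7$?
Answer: $\frac{377}{2} \approx 188.5$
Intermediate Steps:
$o = 1$
$Q{\left(L \right)} = 2 - \frac{1}{-2 + L} - 2 L$ ($Q{\left(L \right)} = 2 - \left(\left(\frac{1}{L - 2} + L\right) + L\right) = 2 - \left(\left(\frac{1}{-2 + L} + L\right) + L\right) = 2 - \left(\left(L + \frac{1}{-2 + L}\right) + L\right) = 2 - \left(\frac{1}{-2 + L} + 2 L\right) = 2 - \frac{1}{-2 + L} - 2 L$)
$\left(N{\left(o,-2 \right)} + Q{\left(r{\left(0 \right)} \right)}\right) s{\left(K \right)} = \left(12 + \frac{-5 - 2 \cdot 0^{2} + 6 \cdot 0}{-2 + 0}\right) 13 = \left(12 + \frac{-5 - 0 + 0}{-2}\right) 13 = \left(12 - \frac{-5 + 0 + 0}{2}\right) 13 = \left(12 - - \frac{5}{2}\right) 13 = \left(12 + \frac{5}{2}\right) 13 = \frac{29}{2} \cdot 13 = \frac{377}{2}$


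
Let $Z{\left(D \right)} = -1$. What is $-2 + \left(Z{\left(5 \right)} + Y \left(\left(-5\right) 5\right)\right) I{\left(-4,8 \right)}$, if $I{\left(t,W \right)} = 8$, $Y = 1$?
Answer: $-210$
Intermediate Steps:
$-2 + \left(Z{\left(5 \right)} + Y \left(\left(-5\right) 5\right)\right) I{\left(-4,8 \right)} = -2 + \left(-1 + 1 \left(\left(-5\right) 5\right)\right) 8 = -2 + \left(-1 + 1 \left(-25\right)\right) 8 = -2 + \left(-1 - 25\right) 8 = -2 - 208 = -210$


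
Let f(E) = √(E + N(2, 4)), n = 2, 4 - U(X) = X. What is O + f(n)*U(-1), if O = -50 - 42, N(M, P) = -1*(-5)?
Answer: -92 + 5*√7 ≈ -78.771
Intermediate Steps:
U(X) = 4 - X
N(M, P) = 5
O = -92
f(E) = √(5 + E) (f(E) = √(E + 5) = √(5 + E))
O + f(n)*U(-1) = -92 + √(5 + 2)*(4 - 1*(-1)) = -92 + √7*(4 + 1) = -92 + √7*5 = -92 + 5*√7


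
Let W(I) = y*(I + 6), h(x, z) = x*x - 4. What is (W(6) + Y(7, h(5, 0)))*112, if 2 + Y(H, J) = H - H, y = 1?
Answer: 1120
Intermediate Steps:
h(x, z) = -4 + x² (h(x, z) = x² - 4 = -4 + x²)
W(I) = 6 + I (W(I) = 1*(I + 6) = 1*(6 + I) = 6 + I)
Y(H, J) = -2 (Y(H, J) = -2 + (H - H) = -2 + 0 = -2)
(W(6) + Y(7, h(5, 0)))*112 = ((6 + 6) - 2)*112 = (12 - 2)*112 = 10*112 = 1120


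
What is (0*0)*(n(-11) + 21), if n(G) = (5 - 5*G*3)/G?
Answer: 0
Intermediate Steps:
n(G) = (5 - 15*G)/G
(0*0)*(n(-11) + 21) = (0*0)*((-15 + 5/(-11)) + 21) = 0*((-15 + 5*(-1/11)) + 21) = 0*((-15 - 5/11) + 21) = 0*(-170/11 + 21) = 0*(61/11) = 0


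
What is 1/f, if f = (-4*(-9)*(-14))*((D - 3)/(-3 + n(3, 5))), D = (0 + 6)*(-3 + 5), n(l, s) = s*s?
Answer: -11/2268 ≈ -0.0048501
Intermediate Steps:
n(l, s) = s²
D = 12 (D = 6*2 = 12)
f = -2268/11 (f = (-4*(-9)*(-14))*((12 - 3)/(-3 + 5²)) = (36*(-14))*(9/(-3 + 25)) = -4536/22 = -504*9/22 = -2268/11 ≈ -206.18)
1/f = 1/(-2268/11) = -11/2268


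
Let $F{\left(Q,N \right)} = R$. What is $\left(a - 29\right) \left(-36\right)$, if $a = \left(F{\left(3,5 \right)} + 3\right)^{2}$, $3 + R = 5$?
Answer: $144$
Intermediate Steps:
$R = 2$ ($R = -3 + 5 = 2$)
$F{\left(Q,N \right)} = 2$
$a = 25$ ($a = \left(2 + 3\right)^{2} = 5^{2} = 25$)
$\left(a - 29\right) \left(-36\right) = \left(25 - 29\right) \left(-36\right) = \left(-4\right) \left(-36\right) = 144$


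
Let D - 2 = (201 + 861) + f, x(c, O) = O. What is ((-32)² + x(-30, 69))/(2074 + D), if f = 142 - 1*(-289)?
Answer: 1093/3569 ≈ 0.30625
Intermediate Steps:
f = 431 (f = 142 + 289 = 431)
D = 1495 (D = 2 + ((201 + 861) + 431) = 2 + (1062 + 431) = 2 + 1493 = 1495)
((-32)² + x(-30, 69))/(2074 + D) = ((-32)² + 69)/(2074 + 1495) = (1024 + 69)/3569 = 1093*(1/3569) = 1093/3569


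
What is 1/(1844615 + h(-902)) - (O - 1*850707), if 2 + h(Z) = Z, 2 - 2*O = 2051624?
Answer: 3459756878299/1843711 ≈ 1.8765e+6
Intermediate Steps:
O = -1025811 (O = 1 - 1/2*2051624 = 1 - 1025812 = -1025811)
h(Z) = -2 + Z
1/(1844615 + h(-902)) - (O - 1*850707) = 1/(1844615 + (-2 - 902)) - (-1025811 - 1*850707) = 1/(1844615 - 904) - (-1025811 - 850707) = 1/1843711 - 1*(-1876518) = 1/1843711 + 1876518 = 3459756878299/1843711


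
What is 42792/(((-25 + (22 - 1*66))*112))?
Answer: -1783/322 ≈ -5.5373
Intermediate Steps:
42792/(((-25 + (22 - 1*66))*112)) = 42792/(((-25 + (22 - 66))*112)) = 42792/(((-25 - 44)*112)) = 42792/((-69*112)) = 42792/(-7728) = 42792*(-1/7728) = -1783/322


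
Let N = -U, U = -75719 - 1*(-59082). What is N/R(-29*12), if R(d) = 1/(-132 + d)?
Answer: -7985760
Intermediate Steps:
U = -16637 (U = -75719 + 59082 = -16637)
N = 16637 (N = -1*(-16637) = 16637)
N/R(-29*12) = 16637/(1/(-132 - 29*12)) = 16637/(1/(-132 - 348)) = 16637/(1/(-480)) = 16637/(-1/480) = 16637*(-480) = -7985760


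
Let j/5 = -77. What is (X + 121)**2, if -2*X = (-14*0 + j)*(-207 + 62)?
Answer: 3089469889/4 ≈ 7.7237e+8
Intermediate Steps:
j = -385 (j = 5*(-77) = -385)
X = -55825/2 (X = -(-14*0 - 385)*(-207 + 62)/2 = -(0 - 385)*(-145)/2 = -(-385)*(-145)/2 = -1/2*55825 = -55825/2 ≈ -27913.)
(X + 121)**2 = (-55825/2 + 121)**2 = (-55583/2)**2 = 3089469889/4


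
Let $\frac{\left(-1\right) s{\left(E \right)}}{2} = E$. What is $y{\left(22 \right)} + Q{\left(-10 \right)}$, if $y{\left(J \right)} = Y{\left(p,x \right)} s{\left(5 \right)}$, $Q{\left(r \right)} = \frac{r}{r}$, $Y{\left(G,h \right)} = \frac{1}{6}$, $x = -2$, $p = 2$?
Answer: $- \frac{2}{3} \approx -0.66667$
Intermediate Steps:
$s{\left(E \right)} = - 2 E$
$Y{\left(G,h \right)} = \frac{1}{6}$
$Q{\left(r \right)} = 1$
$y{\left(J \right)} = - \frac{5}{3}$ ($y{\left(J \right)} = \frac{\left(-2\right) 5}{6} = \frac{1}{6} \left(-10\right) = - \frac{5}{3}$)
$y{\left(22 \right)} + Q{\left(-10 \right)} = - \frac{5}{3} + 1 = - \frac{2}{3}$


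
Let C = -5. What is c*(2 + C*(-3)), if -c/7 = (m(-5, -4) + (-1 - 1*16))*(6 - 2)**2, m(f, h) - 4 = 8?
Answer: 9520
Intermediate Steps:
m(f, h) = 12 (m(f, h) = 4 + 8 = 12)
c = 560 (c = -7*(12 + (-1 - 1*16))*(6 - 2)**2 = -7*(12 + (-1 - 16))*4**2 = -7*(12 - 17)*16 = -(-35)*16 = -7*(-80) = 560)
c*(2 + C*(-3)) = 560*(2 - 5*(-3)) = 560*(2 + 15) = 560*17 = 9520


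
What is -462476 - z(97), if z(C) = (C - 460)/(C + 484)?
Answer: -268698193/581 ≈ -4.6248e+5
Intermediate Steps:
z(C) = (-460 + C)/(484 + C)
-462476 - z(97) = -462476 - (-460 + 97)/(484 + 97) = -462476 - (-363)/581 = -462476 - 1*(-363/581) = -462476 + 363/581 = -268698193/581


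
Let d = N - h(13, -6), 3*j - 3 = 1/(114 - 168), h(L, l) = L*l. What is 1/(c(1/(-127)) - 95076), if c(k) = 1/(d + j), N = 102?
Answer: -29321/2787723234 ≈ -1.0518e-5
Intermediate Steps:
j = 161/162 (j = 1 + 1/(3*(114 - 168)) = 1 + (⅓)/(-54) = 1 + (⅓)*(-1/54) = 1 - 1/162 = 161/162 ≈ 0.99383)
d = 180 (d = 102 - 13*(-6) = 102 - 1*(-78) = 102 + 78 = 180)
c(k) = 162/29321 (c(k) = 1/(180 + 161/162) = 1/(29321/162) = 162/29321)
1/(c(1/(-127)) - 95076) = 1/(162/29321 - 95076) = 1/(-2787723234/29321) = -29321/2787723234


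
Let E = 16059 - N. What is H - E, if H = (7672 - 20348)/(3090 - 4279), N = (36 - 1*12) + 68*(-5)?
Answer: -19457199/1189 ≈ -16364.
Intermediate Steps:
N = -316 (N = (36 - 12) - 340 = 24 - 340 = -316)
E = 16375 (E = 16059 - 1*(-316) = 16059 + 316 = 16375)
H = 12676/1189 (H = -12676/(-1189) = -12676*(-1/1189) = 12676/1189 ≈ 10.661)
H - E = 12676/1189 - 1*16375 = 12676/1189 - 16375 = -19457199/1189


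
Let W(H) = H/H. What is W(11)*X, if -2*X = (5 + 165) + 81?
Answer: -251/2 ≈ -125.50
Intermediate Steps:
W(H) = 1
X = -251/2 (X = -((5 + 165) + 81)/2 = -(170 + 81)/2 = -½*251 = -251/2 ≈ -125.50)
W(11)*X = 1*(-251/2) = -251/2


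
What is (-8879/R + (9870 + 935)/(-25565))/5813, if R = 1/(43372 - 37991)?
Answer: -244288399748/29721869 ≈ -8219.1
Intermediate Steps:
R = 1/5381 ≈ 0.00018584
(-8879/R + (9870 + 935)/(-25565))/5813 = (-8879/1/5381 + (9870 + 935)/(-25565))/5813 = (-8879*5381 + 10805*(-1/25565))*(1/5813) = (-47777899 - 2161/5113)*(1/5813) = -244288399748/5113*1/5813 = -244288399748/29721869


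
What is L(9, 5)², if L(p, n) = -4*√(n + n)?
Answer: 160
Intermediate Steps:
L(p, n) = -4*√2*√n
L(9, 5)² = (-4*√2*√5)² = (-4*√10)² = 160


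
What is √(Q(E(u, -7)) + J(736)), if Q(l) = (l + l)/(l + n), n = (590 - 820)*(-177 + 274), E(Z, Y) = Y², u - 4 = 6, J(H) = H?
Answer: √364724179478/22261 ≈ 27.129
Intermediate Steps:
u = 10 (u = 4 + 6 = 10)
n = -22310 (n = -230*97 = -22310)
Q(l) = 2*l/(-22310 + l) (Q(l) = (l + l)/(l - 22310) = (2*l)/(-22310 + l) = 2*l/(-22310 + l))
√(Q(E(u, -7)) + J(736)) = √(2*(-7)²/(-22310 + (-7)²) + 736) = √(2*49/(-22310 + 49) + 736) = √(2*49/(-22261) + 736) = √(2*49*(-1/22261) + 736) = √(-98/22261 + 736) = √(16383998/22261) = √364724179478/22261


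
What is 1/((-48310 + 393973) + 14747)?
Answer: 1/360410 ≈ 2.7746e-6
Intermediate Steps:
1/((-48310 + 393973) + 14747) = 1/(345663 + 14747) = 1/360410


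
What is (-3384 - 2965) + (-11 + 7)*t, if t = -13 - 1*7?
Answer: -6269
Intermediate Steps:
t = -20 (t = -13 - 7 = -20)
(-3384 - 2965) + (-11 + 7)*t = (-3384 - 2965) + (-11 + 7)*(-20) = -6349 - 4*(-20) = -6349 + 80 = -6269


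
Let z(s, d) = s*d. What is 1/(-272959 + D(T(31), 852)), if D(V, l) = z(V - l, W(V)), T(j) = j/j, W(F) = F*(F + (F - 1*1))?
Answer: -1/273810 ≈ -3.6522e-6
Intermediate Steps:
W(F) = F*(-1 + 2*F) (W(F) = F*(F + (F - 1)) = F*(F + (-1 + F)) = F*(-1 + 2*F))
T(j) = 1
z(s, d) = d*s
D(V, l) = V*(-1 + 2*V)*(V - l) (D(V, l) = (V*(-1 + 2*V))*(V - l) = V*(-1 + 2*V)*(V - l))
1/(-272959 + D(T(31), 852)) = 1/(-272959 + 1*(-1 + 2*1)*(1 - 1*852)) = 1/(-272959 + 1*(-1 + 2)*(1 - 852)) = 1/(-272959 + 1*1*(-851)) = 1/(-272959 - 851) = 1/(-273810) = -1/273810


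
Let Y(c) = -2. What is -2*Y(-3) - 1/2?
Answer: 7/2 ≈ 3.5000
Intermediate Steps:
-2*Y(-3) - 1/2 = -2*(-2) - 1/2 = 4 - 1*1/2 = 4 - 1/2 = 7/2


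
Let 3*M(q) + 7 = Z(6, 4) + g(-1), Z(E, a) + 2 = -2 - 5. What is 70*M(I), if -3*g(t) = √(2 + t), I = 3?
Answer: -3430/9 ≈ -381.11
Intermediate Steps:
Z(E, a) = -9 (Z(E, a) = -2 + (-2 - 5) = -2 - 7 = -9)
g(t) = -√(2 + t)/3
M(q) = -49/9 (M(q) = -7/3 + (-9 - √(2 - 1)/3)/3 = -7/3 + (-9 - √1/3)/3 = -7/3 + (-9 - ⅓*1)/3 = -7/3 + (-9 - ⅓)/3 = -7/3 + (⅓)*(-28/3) = -7/3 - 28/9 = -49/9)
70*M(I) = 70*(-49/9) = -3430/9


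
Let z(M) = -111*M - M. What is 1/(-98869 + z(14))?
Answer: -1/100437 ≈ -9.9565e-6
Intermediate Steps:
z(M) = -112*M
1/(-98869 + z(14)) = 1/(-98869 - 112*14) = 1/(-98869 - 1568) = 1/(-100437) = -1/100437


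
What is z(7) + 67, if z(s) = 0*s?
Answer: 67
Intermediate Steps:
z(s) = 0
z(7) + 67 = 0 + 67 = 67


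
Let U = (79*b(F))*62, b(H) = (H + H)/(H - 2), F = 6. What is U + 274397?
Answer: 289091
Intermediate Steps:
b(H) = 2*H/(-2 + H) (b(H) = (2*H)/(-2 + H) = 2*H/(-2 + H))
U = 14694 (U = (79*(2*6/(-2 + 6)))*62 = (79*(2*6/4))*62 = (79*(2*6*(¼)))*62 = (79*3)*62 = 237*62 = 14694)
U + 274397 = 14694 + 274397 = 289091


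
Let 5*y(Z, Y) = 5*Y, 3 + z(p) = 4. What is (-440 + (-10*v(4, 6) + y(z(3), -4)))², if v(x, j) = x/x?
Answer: 206116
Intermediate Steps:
z(p) = 1 (z(p) = -3 + 4 = 1)
v(x, j) = 1
y(Z, Y) = Y (y(Z, Y) = (5*Y)/5 = Y)
(-440 + (-10*v(4, 6) + y(z(3), -4)))² = (-440 + (-10*1 - 4))² = (-440 + (-10 - 4))² = (-440 - 14)² = (-454)² = 206116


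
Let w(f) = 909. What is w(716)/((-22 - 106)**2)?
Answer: 909/16384 ≈ 0.055481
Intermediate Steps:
w(716)/((-22 - 106)**2) = 909/((-22 - 106)**2) = 909/((-128)**2) = 909/16384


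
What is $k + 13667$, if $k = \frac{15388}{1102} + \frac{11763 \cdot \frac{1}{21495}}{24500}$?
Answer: $\frac{1323276406627971}{96723917500} \approx 13681.0$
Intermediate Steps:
$k = \frac{1350626155471}{96723917500}$ ($k = 15388 \cdot \frac{1}{1102} + 11763 \cdot \frac{1}{21495} \cdot \frac{1}{24500} = \frac{7694}{551} + \frac{3921}{7165} \cdot \frac{1}{24500} = \frac{7694}{551} + \frac{3921}{175542500} = \frac{1350626155471}{96723917500} \approx 13.964$)
$k + 13667 = \frac{1350626155471}{96723917500} + 13667 = \frac{1323276406627971}{96723917500}$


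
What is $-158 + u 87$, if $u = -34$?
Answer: $-3116$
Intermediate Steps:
$-158 + u 87 = -158 - 2958 = -3116$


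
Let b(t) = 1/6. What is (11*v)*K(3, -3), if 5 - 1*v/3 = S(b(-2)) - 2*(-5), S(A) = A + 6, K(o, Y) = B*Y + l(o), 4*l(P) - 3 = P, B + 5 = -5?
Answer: -46431/4 ≈ -11608.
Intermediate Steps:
B = -10 (B = -5 - 5 = -10)
l(P) = 3/4 + P/4
b(t) = 1/6
K(o, Y) = 3/4 - 10*Y + o/4 (K(o, Y) = -10*Y + (3/4 + o/4) = 3/4 - 10*Y + o/4)
S(A) = 6 + A
v = -67/2 (v = 15 - 3*((6 + 1/6) - 2*(-5)) = 15 - 3*(37/6 + 10) = 15 - 3*97/6 = 15 - 97/2 = -67/2 ≈ -33.500)
(11*v)*K(3, -3) = (11*(-67/2))*(3/4 - 10*(-3) + (1/4)*3) = -737*(3/4 + 30 + 3/4)/2 = -737/2*63/2 = -46431/4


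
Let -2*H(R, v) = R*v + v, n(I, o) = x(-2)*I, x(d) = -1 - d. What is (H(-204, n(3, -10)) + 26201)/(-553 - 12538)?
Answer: -53011/26182 ≈ -2.0247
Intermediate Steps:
n(I, o) = I (n(I, o) = (-1 - 1*(-2))*I = (-1 + 2)*I = 1*I = I)
H(R, v) = -v/2 - R*v/2 (H(R, v) = -(R*v + v)/2 = -(v + R*v)/2 = -v/2 - R*v/2)
(H(-204, n(3, -10)) + 26201)/(-553 - 12538) = (-1/2*3*(1 - 204) + 26201)/(-553 - 12538) = (-1/2*3*(-203) + 26201)/(-13091) = (609/2 + 26201)*(-1/13091) = (53011/2)*(-1/13091) = -53011/26182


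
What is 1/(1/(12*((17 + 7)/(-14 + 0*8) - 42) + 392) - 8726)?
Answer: -928/8097735 ≈ -0.00011460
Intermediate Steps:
1/(1/(12*((17 + 7)/(-14 + 0*8) - 42) + 392) - 8726) = 1/(1/(12*(24/(-14 + 0) - 42) + 392) - 8726) = 1/(1/(12*(24/(-14) - 42) + 392) - 8726) = 1/(1/(12*(24*(-1/14) - 42) + 392) - 8726) = 1/(1/(12*(-12/7 - 42) + 392) - 8726) = 1/(1/(12*(-306/7) + 392) - 8726) = 1/(1/(-3672/7 + 392) - 8726) = 1/(1/(-928/7) - 8726) = 1/(-7/928 - 8726) = 1/(-8097735/928) = -928/8097735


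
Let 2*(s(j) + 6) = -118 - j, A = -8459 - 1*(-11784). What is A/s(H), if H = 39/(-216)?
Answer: -478800/9347 ≈ -51.225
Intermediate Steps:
A = 3325 (A = -8459 + 11784 = 3325)
H = -13/72 (H = 39*(-1/216) = -13/72 ≈ -0.18056)
s(j) = -65 - j/2 (s(j) = -6 + (-118 - j)/2 = -6 + (-59 - j/2) = -65 - j/2)
A/s(H) = 3325/(-65 - ½*(-13/72)) = 3325/(-65 + 13/144) = 3325/(-9347/144) = 3325*(-144/9347) = -478800/9347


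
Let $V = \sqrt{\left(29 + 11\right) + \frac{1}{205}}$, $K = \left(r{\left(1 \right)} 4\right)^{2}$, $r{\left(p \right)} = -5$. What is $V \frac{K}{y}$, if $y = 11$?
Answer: $\frac{80 \sqrt{1681205}}{451} \approx 230.0$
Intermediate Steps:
$K = 400$ ($K = \left(\left(-5\right) 4\right)^{2} = \left(-20\right)^{2} = 400$)
$V = \frac{\sqrt{1681205}}{205}$ ($V = \sqrt{40 + \frac{1}{205}} = \sqrt{\frac{8201}{205}} = \frac{\sqrt{1681205}}{205} \approx 6.3249$)
$V \frac{K}{y} = \frac{\sqrt{1681205}}{205} \cdot \frac{400}{11} = \frac{80 \sqrt{1681205}}{451}$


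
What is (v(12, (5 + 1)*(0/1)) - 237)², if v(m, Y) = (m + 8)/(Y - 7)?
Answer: 2819041/49 ≈ 57531.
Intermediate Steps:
v(m, Y) = (8 + m)/(-7 + Y)
(v(12, (5 + 1)*(0/1)) - 237)² = ((8 + 12)/(-7 + (5 + 1)*(0/1)) - 237)² = (20/(-7 + 6*(0*1)) - 237)² = (20/(-7 + 6*0) - 237)² = (20/(-7 + 0) - 237)² = (20/(-7) - 237)² = (-⅐*20 - 237)² = (-20/7 - 237)² = (-1679/7)² = 2819041/49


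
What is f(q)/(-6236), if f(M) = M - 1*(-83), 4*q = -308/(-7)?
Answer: -47/3118 ≈ -0.015074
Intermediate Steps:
q = 11 (q = (-308/(-7))/4 = (-308*(-1/7))/4 = (1/4)*44 = 11)
f(M) = 83 + M (f(M) = M + 83 = 83 + M)
f(q)/(-6236) = (83 + 11)/(-6236) = 94*(-1/6236) = -47/3118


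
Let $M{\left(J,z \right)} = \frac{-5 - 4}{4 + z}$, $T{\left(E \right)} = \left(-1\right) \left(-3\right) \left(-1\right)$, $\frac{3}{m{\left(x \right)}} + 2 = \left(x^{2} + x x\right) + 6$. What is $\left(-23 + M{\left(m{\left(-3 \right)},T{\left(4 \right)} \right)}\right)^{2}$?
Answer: $1024$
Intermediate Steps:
$m{\left(x \right)} = \frac{3}{4 + 2 x^{2}}$ ($m{\left(x \right)} = \frac{3}{-2 + \left(\left(x^{2} + x x\right) + 6\right)} = \frac{3}{-2 + \left(\left(x^{2} + x^{2}\right) + 6\right)} = \frac{3}{-2 + \left(2 x^{2} + 6\right)} = \frac{3}{-2 + \left(6 + 2 x^{2}\right)} = \frac{3}{4 + 2 x^{2}}$)
$T{\left(E \right)} = -3$ ($T{\left(E \right)} = 3 \left(-1\right) = -3$)
$M{\left(J,z \right)} = - \frac{9}{4 + z}$
$\left(-23 + M{\left(m{\left(-3 \right)},T{\left(4 \right)} \right)}\right)^{2} = \left(-23 - \frac{9}{4 - 3}\right)^{2} = \left(-23 - \frac{9}{1}\right)^{2} = \left(-23 - 9\right)^{2} = \left(-32\right)^{2} = 1024$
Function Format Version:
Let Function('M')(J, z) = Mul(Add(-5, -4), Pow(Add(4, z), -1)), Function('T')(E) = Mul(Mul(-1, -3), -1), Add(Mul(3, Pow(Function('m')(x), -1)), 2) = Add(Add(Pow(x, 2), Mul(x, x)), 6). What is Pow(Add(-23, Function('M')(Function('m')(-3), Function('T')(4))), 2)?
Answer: 1024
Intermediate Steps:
Function('m')(x) = Mul(3, Pow(Add(4, Mul(2, Pow(x, 2))), -1)) (Function('m')(x) = Mul(3, Pow(Add(-2, Add(Add(Pow(x, 2), Mul(x, x)), 6)), -1)) = Mul(3, Pow(Add(-2, Add(Add(Pow(x, 2), Pow(x, 2)), 6)), -1)) = Mul(3, Pow(Add(-2, Add(Mul(2, Pow(x, 2)), 6)), -1)) = Mul(3, Pow(Add(-2, Add(6, Mul(2, Pow(x, 2)))), -1)) = Mul(3, Pow(Add(4, Mul(2, Pow(x, 2))), -1)))
Function('T')(E) = -3 (Function('T')(E) = Mul(3, -1) = -3)
Function('M')(J, z) = Mul(-9, Pow(Add(4, z), -1))
Pow(Add(-23, Function('M')(Function('m')(-3), Function('T')(4))), 2) = Pow(Add(-23, Mul(-9, Pow(Add(4, -3), -1))), 2) = Pow(Add(-23, Mul(-9, Pow(1, -1))), 2) = Pow(Add(-23, Mul(-9, 1)), 2) = Pow(Add(-23, -9), 2) = Pow(-32, 2) = 1024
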